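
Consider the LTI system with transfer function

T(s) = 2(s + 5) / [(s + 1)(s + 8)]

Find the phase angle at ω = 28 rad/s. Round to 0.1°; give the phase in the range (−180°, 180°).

-82.1°

At s = jω = j28:
zero (s+5): 5 + j28 → |·| = √(5²+28²) = √809 ≈ 28.443, ∠ = arctan(28/5) ≈ 79.88°
pole (s+1): 1 + j28 → |·| = √(1²+28²) = √785 ≈ 28.018, ∠ = arctan(28/1) ≈ 87.95°
pole (s+8): 8 + j28 → |·| = √(8²+28²) = √848 ≈ 29.12, ∠ = arctan(28/8) ≈ 74.05°
∠T = 79.88° − 162.00° = -82.12°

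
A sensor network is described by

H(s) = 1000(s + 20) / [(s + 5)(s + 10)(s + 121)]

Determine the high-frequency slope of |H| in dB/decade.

Each pole contributes −20 dB/decade at high frequency; each zero contributes +20 dB/decade.
Net: 1 zero(s) − 3 pole(s) → -40 dB/decade.

-40 dB/decade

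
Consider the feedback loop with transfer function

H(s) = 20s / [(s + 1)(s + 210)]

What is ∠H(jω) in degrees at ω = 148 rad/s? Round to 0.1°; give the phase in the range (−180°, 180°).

-34.8°

At s = jω = j148:
zero at origin: s = j148 → |·| = 148, ∠ = 90.00°
pole (s+1): 1 + j148 → |·| = √(1²+148²) = √21905 ≈ 148, ∠ = arctan(148/1) ≈ 89.61°
pole (s+210): 210 + j148 → |·| = √(210²+148²) = √66004 ≈ 256.91, ∠ = arctan(148/210) ≈ 35.17°
∠H = 90.00° − 124.78° = -34.78°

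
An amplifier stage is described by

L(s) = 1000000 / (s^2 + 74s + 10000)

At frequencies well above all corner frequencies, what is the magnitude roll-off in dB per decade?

Each pole contributes −20 dB/decade at high frequency; each zero contributes +20 dB/decade.
Net: 0 zero(s) − 2 pole(s) → -40 dB/decade.

-40 dB/decade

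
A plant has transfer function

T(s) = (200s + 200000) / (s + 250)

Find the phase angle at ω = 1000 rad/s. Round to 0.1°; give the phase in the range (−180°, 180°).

-31.0°

Substitute s = j1000:
Numerator: 200(j1000) + 200000 = 200000 + j200000
Denominator: (j1000) + 250 = 250 + j1000
|N| = √(200000² + 200000²) ≈ 2.8284e+05, ∠N ≈ 45.00°
|D| = √(250² + 1000²) ≈ 1030.8, ∠D ≈ 75.96°
∠T = 45.00° − 75.96° = -30.96°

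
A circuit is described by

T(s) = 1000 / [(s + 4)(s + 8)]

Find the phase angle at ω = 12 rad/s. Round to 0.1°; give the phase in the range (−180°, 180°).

At s = jω = j12:
pole (s+4): 4 + j12 → |·| = √(4²+12²) = √160 ≈ 12.649, ∠ = arctan(12/4) ≈ 71.57°
pole (s+8): 8 + j12 → |·| = √(8²+12²) = √208 ≈ 14.422, ∠ = arctan(12/8) ≈ 56.31°
∠T = 0.00° − 127.88° = -127.88°

-127.9°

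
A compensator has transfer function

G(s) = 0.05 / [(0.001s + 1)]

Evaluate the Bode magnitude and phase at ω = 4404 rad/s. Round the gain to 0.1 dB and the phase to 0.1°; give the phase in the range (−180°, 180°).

At ω = 4404 rad/s:
pole (1 + j4404·0.001) = 1 + j4.404 → |·| ≈ 4.5161, ∠ ≈ 77.21°
|G| = 0.05 · 1 / (4.5161) ≈ 0.011071
Gain = 20 log₁₀(0.011071) ≈ -39.12 dB
∠G = (0°) − (77.21°) = -77.21°

-39.1 dB, -77.2°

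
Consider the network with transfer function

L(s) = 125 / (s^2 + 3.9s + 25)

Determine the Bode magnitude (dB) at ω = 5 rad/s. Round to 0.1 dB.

16.1 dB

At s = jω = j5:
quadratic: (j5)² + 3.9·j5 + 25 = 0 + j19.5 → |·| ≈ 19.5, ∠ ≈ 90.00°
|L| = 125 / 19.5 ≈ 6.4103
Gain = 20 log₁₀(6.4103) ≈ 16.14 dB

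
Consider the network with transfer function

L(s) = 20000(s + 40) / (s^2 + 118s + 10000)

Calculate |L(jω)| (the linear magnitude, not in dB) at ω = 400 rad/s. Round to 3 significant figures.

At s = jω = j400:
zero (s+40): 40 + j400 → |·| = √(40²+400²) = √161600 ≈ 402, ∠ = arctan(400/40) ≈ 84.29°
quadratic: (j400)² + 118·j400 + 10000 = -150000 + j47200 → |·| ≈ 1.5725e+05, ∠ ≈ 162.53°
|L| = 20000 · 402 / 1.5725e+05 ≈ 51.129

51.1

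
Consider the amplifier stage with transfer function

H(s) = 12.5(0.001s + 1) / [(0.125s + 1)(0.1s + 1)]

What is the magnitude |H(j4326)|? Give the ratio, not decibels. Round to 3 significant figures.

0.000237

At ω = 4326 rad/s:
zero (1 + j4326·0.001) = 1 + j4.326 → |·| ≈ 4.4401, ∠ ≈ 76.98°
pole (1 + j4326·0.125) = 1 + j540.75 → |·| ≈ 540.75, ∠ ≈ 89.89°
pole (1 + j4326·0.1) = 1 + j432.6 → |·| ≈ 432.6, ∠ ≈ 89.87°
|H| = 12.5 · 4.4401 / (540.75 · 432.6) ≈ 0.00023726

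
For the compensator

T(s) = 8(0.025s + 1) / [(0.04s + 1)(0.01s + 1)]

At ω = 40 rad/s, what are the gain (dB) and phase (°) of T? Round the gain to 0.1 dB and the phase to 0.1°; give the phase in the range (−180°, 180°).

14.9 dB, -34.8°

At ω = 40 rad/s:
zero (1 + j40·0.025) = 1 + j1 → |·| ≈ 1.4142, ∠ ≈ 45.00°
pole (1 + j40·0.04) = 1 + j1.6 → |·| ≈ 1.8868, ∠ ≈ 57.99°
pole (1 + j40·0.01) = 1 + j0.4 → |·| ≈ 1.077, ∠ ≈ 21.80°
|T| = 8 · 1.4142 / (1.8868 · 1.077) ≈ 5.5675
Gain = 20 log₁₀(5.5675) ≈ 14.91 dB
∠T = (45.00°) − (57.99° + 21.80°) = -34.79°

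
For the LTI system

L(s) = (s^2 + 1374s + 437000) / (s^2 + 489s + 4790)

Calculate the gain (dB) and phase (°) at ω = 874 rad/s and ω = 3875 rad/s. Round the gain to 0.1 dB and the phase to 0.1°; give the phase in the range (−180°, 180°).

Substitute s = j874:
Numerator: (j874)^2 + 1374(j874) + 437000 = -326876 + j1200876
Denominator: (j874)^2 + 489(j874) + 4790 = -759086 + j427386
|N| = √(326876² + 1200876²) ≈ 1.2446e+06, ∠N ≈ 105.23°
|D| = √(759086² + 427386²) ≈ 8.7113e+05, ∠D ≈ 150.62°
|L| = 1.2446e+06 / 8.7113e+05 ≈ 1.4287
Gain = 20 log₁₀(1.4287) ≈ 3.10 dB
∠L = 105.23° − 150.62° = -45.39°

Substitute s = j3875:
Numerator: (j3875)^2 + 1374(j3875) + 437000 = -14578625 + j5324250
Denominator: (j3875)^2 + 489(j3875) + 4790 = -15010835 + j1894875
|N| = √(14578625² + 5324250²) ≈ 1.552e+07, ∠N ≈ 159.94°
|D| = √(15010835² + 1894875²) ≈ 1.513e+07, ∠D ≈ 172.81°
|L| = 1.552e+07 / 1.513e+07 ≈ 1.0258
Gain = 20 log₁₀(1.0258) ≈ 0.22 dB
∠L = 159.94° − 172.81° = -12.87°

ω = 874: 3.1 dB, -45.4°; ω = 3875: 0.2 dB, -12.9°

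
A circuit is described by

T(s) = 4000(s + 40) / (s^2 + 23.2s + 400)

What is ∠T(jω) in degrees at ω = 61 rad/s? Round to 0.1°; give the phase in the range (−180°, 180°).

At s = jω = j61:
zero (s+40): 40 + j61 → |·| = √(40²+61²) = √5321 ≈ 72.945, ∠ = arctan(61/40) ≈ 56.75°
quadratic: (j61)² + 23.2·j61 + 400 = -3321 + j1415.2 → |·| ≈ 3610, ∠ ≈ 156.92°
∠T = 56.75° − 156.92° = -100.17°

-100.2°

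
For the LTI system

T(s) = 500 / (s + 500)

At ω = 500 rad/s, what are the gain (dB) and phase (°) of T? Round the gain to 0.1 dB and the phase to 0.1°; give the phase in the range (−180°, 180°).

-3.0 dB, -45.0°

At s = jω = j500:
pole (s+500): 500 + j500 → |·| = √(500²+500²) = √500000 ≈ 707.11, ∠ = arctan(500/500) ≈ 45.00°
|T| = 500 / 707.11 ≈ 0.7071
Gain = 20 log₁₀(0.7071) ≈ -3.01 dB
∠T = 0.00° − 45.00° = -45.00°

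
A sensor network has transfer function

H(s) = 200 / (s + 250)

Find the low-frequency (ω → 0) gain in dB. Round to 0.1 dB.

H(0) = 200 / 250 = 0.8
20 log₁₀(0.8) ≈ -1.94 dB

-1.9 dB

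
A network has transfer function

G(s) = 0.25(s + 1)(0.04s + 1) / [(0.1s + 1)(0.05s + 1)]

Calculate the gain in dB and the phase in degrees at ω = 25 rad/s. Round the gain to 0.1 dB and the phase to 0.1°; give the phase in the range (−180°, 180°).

At ω = 25 rad/s:
zero (1 + j25·1) = 1 + j25 → |·| ≈ 25.02, ∠ ≈ 87.71°
zero (1 + j25·0.04) = 1 + j1 → |·| ≈ 1.4142, ∠ ≈ 45.00°
pole (1 + j25·0.1) = 1 + j2.5 → |·| ≈ 2.6926, ∠ ≈ 68.20°
pole (1 + j25·0.05) = 1 + j1.25 → |·| ≈ 1.6008, ∠ ≈ 51.34°
|G| = 0.25 · 25.02 · 1.4142 / (2.6926 · 1.6008) ≈ 2.0522
Gain = 20 log₁₀(2.0522) ≈ 6.24 dB
∠G = (87.71° + 45.00°) − (68.20° + 51.34°) = 13.17°

6.2 dB, 13.2°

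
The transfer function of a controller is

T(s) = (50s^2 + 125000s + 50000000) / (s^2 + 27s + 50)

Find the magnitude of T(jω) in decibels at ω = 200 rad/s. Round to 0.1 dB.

62.6 dB

Substitute s = j200:
Numerator: 50(j200)^2 + 125000(j200) + 50000000 = 48000000 + j25000000
Denominator: (j200)^2 + 27(j200) + 50 = -39950 + j5400
|N| = √(48000000² + 25000000²) ≈ 5.412e+07, ∠N ≈ 27.51°
|D| = √(39950² + 5400²) ≈ 40313, ∠D ≈ 172.30°
|T| = 5.412e+07 / 40313 ≈ 1342.5
Gain = 20 log₁₀(1342.5) ≈ 62.56 dB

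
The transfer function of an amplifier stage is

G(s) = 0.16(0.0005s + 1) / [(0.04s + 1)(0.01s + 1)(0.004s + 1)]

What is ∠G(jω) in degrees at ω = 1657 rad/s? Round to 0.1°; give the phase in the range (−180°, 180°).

142.5°

At ω = 1657 rad/s:
zero (1 + j1657·0.0005) = 1 + j0.8285 → |·| ≈ 1.2986, ∠ ≈ 39.64°
pole (1 + j1657·0.04) = 1 + j66.28 → |·| ≈ 66.288, ∠ ≈ 89.14°
pole (1 + j1657·0.01) = 1 + j16.57 → |·| ≈ 16.6, ∠ ≈ 86.55°
pole (1 + j1657·0.004) = 1 + j6.628 → |·| ≈ 6.703, ∠ ≈ 81.42°
∠G = (39.64°) − (89.14° + 86.55° + 81.42°) = -217.47° ≡ 142.53° (principal value)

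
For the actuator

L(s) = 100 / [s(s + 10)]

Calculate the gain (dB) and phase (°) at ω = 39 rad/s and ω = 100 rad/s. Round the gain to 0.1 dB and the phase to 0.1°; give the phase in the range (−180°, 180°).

At s = jω = j39:
pole (s+10): 10 + j39 → |·| = √(10²+39²) = √1621 ≈ 40.262, ∠ = arctan(39/10) ≈ 75.62°
pole at origin: |s| = 39, ∠ = 90.00° (in denominator)
|L| = 100 / 1570.2 ≈ 0.063686
Gain = 20 log₁₀(0.063686) ≈ -23.92 dB
∠L = 0.00° − 165.62° = -165.62°

At s = jω = j100:
pole (s+10): 10 + j100 → |·| = √(10²+100²) = √10100 ≈ 100.5, ∠ = arctan(100/10) ≈ 84.29°
pole at origin: |s| = 100, ∠ = 90.00° (in denominator)
|L| = 100 / 10050 ≈ 0.0099502
Gain = 20 log₁₀(0.0099502) ≈ -40.04 dB
∠L = 0.00° − 174.29° = -174.29°

ω = 39: -23.9 dB, -165.6°; ω = 100: -40.0 dB, -174.3°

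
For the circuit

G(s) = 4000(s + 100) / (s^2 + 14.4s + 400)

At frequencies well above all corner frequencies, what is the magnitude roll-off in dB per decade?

-20 dB/decade

Each pole contributes −20 dB/decade at high frequency; each zero contributes +20 dB/decade.
Net: 1 zero(s) − 2 pole(s) → -20 dB/decade.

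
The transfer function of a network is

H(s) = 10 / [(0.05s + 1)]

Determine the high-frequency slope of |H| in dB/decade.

-20 dB/decade

Each pole contributes −20 dB/decade at high frequency; each zero contributes +20 dB/decade.
Net: 0 zero(s) − 1 pole(s) → -20 dB/decade.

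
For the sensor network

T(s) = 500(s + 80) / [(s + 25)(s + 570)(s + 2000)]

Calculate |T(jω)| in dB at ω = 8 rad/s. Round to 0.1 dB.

-57.4 dB

At s = jω = j8:
zero (s+80): 80 + j8 → |·| = √(80²+8²) = √6464 ≈ 80.399, ∠ = arctan(8/80) ≈ 5.71°
pole (s+25): 25 + j8 → |·| = √(25²+8²) = √689 ≈ 26.249, ∠ = arctan(8/25) ≈ 17.74°
pole (s+570): 570 + j8 → |·| = √(570²+8²) = √324964 ≈ 570.06, ∠ = arctan(8/570) ≈ 0.80°
pole (s+2000): 2000 + j8 → |·| = √(2000²+8²) = √4000064 ≈ 2000, ∠ = arctan(8/2000) ≈ 0.23°
|T| = 500 · 80.399 / 2.9927e+07 ≈ 0.0013433
Gain = 20 log₁₀(0.0013433) ≈ -57.44 dB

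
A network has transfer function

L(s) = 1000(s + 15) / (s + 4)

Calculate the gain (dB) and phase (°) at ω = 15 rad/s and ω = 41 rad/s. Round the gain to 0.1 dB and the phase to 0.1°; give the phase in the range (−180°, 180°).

At s = jω = j15:
zero (s+15): 15 + j15 → |·| = √(15²+15²) = √450 ≈ 21.213, ∠ = arctan(15/15) ≈ 45.00°
pole (s+4): 4 + j15 → |·| = √(4²+15²) = √241 ≈ 15.524, ∠ = arctan(15/4) ≈ 75.07°
|L| = 1000 · 21.213 / 15.524 ≈ 1366.5
Gain = 20 log₁₀(1366.5) ≈ 62.71 dB
∠L = 45.00° − 75.07° = -30.07°

At s = jω = j41:
zero (s+15): 15 + j41 → |·| = √(15²+41²) = √1906 ≈ 43.658, ∠ = arctan(41/15) ≈ 69.90°
pole (s+4): 4 + j41 → |·| = √(4²+41²) = √1697 ≈ 41.195, ∠ = arctan(41/4) ≈ 84.43°
|L| = 1000 · 43.658 / 41.195 ≈ 1059.8
Gain = 20 log₁₀(1059.8) ≈ 60.50 dB
∠L = 69.90° − 84.43° = -14.53°

ω = 15: 62.7 dB, -30.1°; ω = 41: 60.5 dB, -14.5°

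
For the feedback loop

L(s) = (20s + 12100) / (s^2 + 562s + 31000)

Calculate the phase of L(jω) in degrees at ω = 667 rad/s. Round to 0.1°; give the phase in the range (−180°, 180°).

Substitute s = j667:
Numerator: 20(j667) + 12100 = 12100 + j13340
Denominator: (j667)^2 + 562(j667) + 31000 = -413889 + j374854
|N| = √(12100² + 13340²) ≈ 18010, ∠N ≈ 47.79°
|D| = √(413889² + 374854²) ≈ 5.5841e+05, ∠D ≈ 137.83°
∠L = 47.79° − 137.83° = -90.04°

-90.0°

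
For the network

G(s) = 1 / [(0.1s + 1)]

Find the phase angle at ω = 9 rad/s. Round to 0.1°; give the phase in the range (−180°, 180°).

-42.0°

At ω = 9 rad/s:
pole (1 + j9·0.1) = 1 + j0.9 → |·| ≈ 1.3454, ∠ ≈ 41.99°
∠G = (0°) − (41.99°) = -41.99°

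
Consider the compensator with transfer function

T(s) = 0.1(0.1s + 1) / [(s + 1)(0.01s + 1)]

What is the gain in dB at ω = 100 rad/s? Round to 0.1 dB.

At ω = 100 rad/s:
zero (1 + j100·0.1) = 1 + j10 → |·| ≈ 10.05, ∠ ≈ 84.29°
pole (1 + j100·1) = 1 + j100 → |·| ≈ 100, ∠ ≈ 89.43°
pole (1 + j100·0.01) = 1 + j1 → |·| ≈ 1.4142, ∠ ≈ 45.00°
|T| = 0.1 · 10.05 / (100 · 1.4142) ≈ 0.0071065
Gain = 20 log₁₀(0.0071065) ≈ -42.97 dB

-43.0 dB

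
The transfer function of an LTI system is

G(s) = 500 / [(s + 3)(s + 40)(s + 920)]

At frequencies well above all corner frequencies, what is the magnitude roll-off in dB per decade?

-60 dB/decade

Each pole contributes −20 dB/decade at high frequency; each zero contributes +20 dB/decade.
Net: 0 zero(s) − 3 pole(s) → -60 dB/decade.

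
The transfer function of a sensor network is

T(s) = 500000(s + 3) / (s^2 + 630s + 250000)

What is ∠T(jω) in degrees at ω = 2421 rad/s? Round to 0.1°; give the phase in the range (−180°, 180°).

At s = jω = j2421:
zero (s+3): 3 + j2421 → |·| = √(3²+2421²) = √5861250 ≈ 2421, ∠ = arctan(2421/3) ≈ 89.93°
quadratic: (j2421)² + 630·j2421 + 250000 = -5611241 + j1525230 → |·| ≈ 5.8148e+06, ∠ ≈ 164.79°
∠T = 89.93° − 164.79° = -74.86°

-74.9°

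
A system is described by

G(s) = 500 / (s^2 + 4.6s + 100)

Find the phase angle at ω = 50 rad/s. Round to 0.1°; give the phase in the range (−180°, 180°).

At s = jω = j50:
quadratic: (j50)² + 4.6·j50 + 100 = -2400 + j230 → |·| ≈ 2411, ∠ ≈ 174.53°
∠G = 0.00° − 174.53° = -174.53°

-174.5°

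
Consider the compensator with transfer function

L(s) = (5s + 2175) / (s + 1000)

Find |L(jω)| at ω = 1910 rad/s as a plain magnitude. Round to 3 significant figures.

Substitute s = j1910:
Numerator: 5(j1910) + 2175 = 2175 + j9550
Denominator: (j1910) + 1000 = 1000 + j1910
|N| = √(2175² + 9550²) ≈ 9794.5, ∠N ≈ 77.17°
|D| = √(1000² + 1910²) ≈ 2155.9, ∠D ≈ 62.37°
|L| = 9794.5 / 2155.9 ≈ 4.5431

4.54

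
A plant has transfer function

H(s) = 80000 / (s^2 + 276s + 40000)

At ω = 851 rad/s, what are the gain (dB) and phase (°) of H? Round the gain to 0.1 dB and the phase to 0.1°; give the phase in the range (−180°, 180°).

At s = jω = j851:
quadratic: (j851)² + 276·j851 + 40000 = -684201 + j234876 → |·| ≈ 7.2339e+05, ∠ ≈ 161.05°
|H| = 80000 / 7.2339e+05 ≈ 0.11059
Gain = 20 log₁₀(0.11059) ≈ -19.13 dB
∠H = 0.00° − 161.05° = -161.05°

-19.1 dB, -161.1°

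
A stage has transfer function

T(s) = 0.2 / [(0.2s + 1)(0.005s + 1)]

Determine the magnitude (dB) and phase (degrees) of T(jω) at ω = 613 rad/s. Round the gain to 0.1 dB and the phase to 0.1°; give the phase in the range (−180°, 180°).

-65.9 dB, -161.5°

At ω = 613 rad/s:
pole (1 + j613·0.2) = 1 + j122.6 → |·| ≈ 122.6, ∠ ≈ 89.53°
pole (1 + j613·0.005) = 1 + j3.065 → |·| ≈ 3.224, ∠ ≈ 71.93°
|T| = 0.2 · 1 / (122.6 · 3.224) ≈ 0.00050599
Gain = 20 log₁₀(0.00050599) ≈ -65.92 dB
∠T = (0°) − (89.53° + 71.93°) = -161.46°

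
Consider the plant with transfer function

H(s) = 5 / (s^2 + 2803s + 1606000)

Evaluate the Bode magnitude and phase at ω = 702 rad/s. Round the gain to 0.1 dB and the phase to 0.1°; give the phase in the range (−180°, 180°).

Substitute s = j702:
Numerator: 5 = 5 + j0
Denominator: (j702)^2 + 2803(j702) + 1606000 = 1113196 + j1967706
|N| = √(5² + 0²) ≈ 5, ∠N ≈ 0.00°
|D| = √(1113196² + 1967706²) ≈ 2.2608e+06, ∠D ≈ 60.50°
|H| = 5 / 2.2608e+06 ≈ 2.2116e-06
Gain = 20 log₁₀(2.2116e-06) ≈ -113.11 dB
∠H = 0.00° − 60.50° = -60.50°

-113.1 dB, -60.5°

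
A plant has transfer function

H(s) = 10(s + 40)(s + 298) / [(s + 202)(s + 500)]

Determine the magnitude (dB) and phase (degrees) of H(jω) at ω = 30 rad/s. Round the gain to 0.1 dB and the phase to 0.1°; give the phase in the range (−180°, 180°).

At s = jω = j30:
zero (s+40): 40 + j30 → |·| = √(40²+30²) = √2500 ≈ 50, ∠ = arctan(30/40) ≈ 36.87°
zero (s+298): 298 + j30 → |·| = √(298²+30²) = √89704 ≈ 299.51, ∠ = arctan(30/298) ≈ 5.75°
pole (s+202): 202 + j30 → |·| = √(202²+30²) = √41704 ≈ 204.22, ∠ = arctan(30/202) ≈ 8.45°
pole (s+500): 500 + j30 → |·| = √(500²+30²) = √250900 ≈ 500.9, ∠ = arctan(30/500) ≈ 3.43°
|H| = 10 · 14976 / 1.0229e+05 ≈ 1.4641
Gain = 20 log₁₀(1.4641) ≈ 3.31 dB
∠H = 42.62° − 11.88° = 30.74°

3.3 dB, 30.7°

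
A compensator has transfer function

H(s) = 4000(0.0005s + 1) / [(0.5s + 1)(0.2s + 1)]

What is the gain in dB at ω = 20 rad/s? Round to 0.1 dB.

39.7 dB

At ω = 20 rad/s:
zero (1 + j20·0.0005) = 1 + j0.01 → |·| ≈ 1, ∠ ≈ 0.57°
pole (1 + j20·0.5) = 1 + j10 → |·| ≈ 10.05, ∠ ≈ 84.29°
pole (1 + j20·0.2) = 1 + j4 → |·| ≈ 4.1231, ∠ ≈ 75.96°
|H| = 4000 · 1 / (10.05 · 4.1231) ≈ 96.532
Gain = 20 log₁₀(96.532) ≈ 39.69 dB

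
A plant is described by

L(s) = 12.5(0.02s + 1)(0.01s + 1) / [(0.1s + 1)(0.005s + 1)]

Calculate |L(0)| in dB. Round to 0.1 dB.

L(0) = 12.5 · 1 / 1 = 12.5
20 log₁₀(12.5) ≈ 21.94 dB

21.9 dB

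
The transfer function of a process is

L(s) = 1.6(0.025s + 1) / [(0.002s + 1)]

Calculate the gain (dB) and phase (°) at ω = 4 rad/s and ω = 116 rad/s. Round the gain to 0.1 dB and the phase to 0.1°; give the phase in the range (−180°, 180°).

At ω = 4 rad/s:
zero (1 + j4·0.025) = 1 + j0.1 → |·| ≈ 1.005, ∠ ≈ 5.71°
pole (1 + j4·0.002) = 1 + j0.008 → |·| ≈ 1, ∠ ≈ 0.46°
|L| = 1.6 · 1.005 / (1) ≈ 1.608
Gain = 20 log₁₀(1.608) ≈ 4.13 dB
∠L = (5.71°) − (0.46°) = 5.25°

At ω = 116 rad/s:
zero (1 + j116·0.025) = 1 + j2.9 → |·| ≈ 3.0676, ∠ ≈ 70.97°
pole (1 + j116·0.002) = 1 + j0.232 → |·| ≈ 1.0266, ∠ ≈ 13.06°
|L| = 1.6 · 3.0676 / (1.0266) ≈ 4.781
Gain = 20 log₁₀(4.781) ≈ 13.59 dB
∠L = (70.97°) − (13.06°) = 57.91°

ω = 4: 4.1 dB, 5.3°; ω = 116: 13.6 dB, 57.9°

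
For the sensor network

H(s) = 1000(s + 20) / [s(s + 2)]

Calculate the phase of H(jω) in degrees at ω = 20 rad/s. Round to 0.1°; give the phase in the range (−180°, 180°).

At s = jω = j20:
zero (s+20): 20 + j20 → |·| = √(20²+20²) = √800 ≈ 28.284, ∠ = arctan(20/20) ≈ 45.00°
pole (s+2): 2 + j20 → |·| = √(2²+20²) = √404 ≈ 20.1, ∠ = arctan(20/2) ≈ 84.29°
pole at origin: |s| = 20, ∠ = 90.00° (in denominator)
∠H = 45.00° − 174.29° = -129.29°

-129.3°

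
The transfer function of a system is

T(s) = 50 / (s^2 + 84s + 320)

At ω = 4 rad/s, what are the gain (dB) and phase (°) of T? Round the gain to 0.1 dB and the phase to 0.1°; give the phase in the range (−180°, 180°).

-19.1 dB, -47.9°

Substitute s = j4:
Numerator: 50 = 50 + j0
Denominator: (j4)^2 + 84(j4) + 320 = 304 + j336
|N| = √(50² + 0²) ≈ 50, ∠N ≈ 0.00°
|D| = √(304² + 336²) ≈ 453.11, ∠D ≈ 47.86°
|T| = 50 / 453.11 ≈ 0.11035
Gain = 20 log₁₀(0.11035) ≈ -19.14 dB
∠T = 0.00° − 47.86° = -47.86°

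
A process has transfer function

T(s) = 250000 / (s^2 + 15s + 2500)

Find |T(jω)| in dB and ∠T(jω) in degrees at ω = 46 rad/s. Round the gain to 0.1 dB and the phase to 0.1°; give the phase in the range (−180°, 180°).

50.0 dB, -60.9°

At s = jω = j46:
quadratic: (j46)² + 15·j46 + 2500 = 384 + j690 → |·| ≈ 789.66, ∠ ≈ 60.90°
|T| = 250000 / 789.66 ≈ 316.59
Gain = 20 log₁₀(316.59) ≈ 50.01 dB
∠T = 0.00° − 60.90° = -60.90°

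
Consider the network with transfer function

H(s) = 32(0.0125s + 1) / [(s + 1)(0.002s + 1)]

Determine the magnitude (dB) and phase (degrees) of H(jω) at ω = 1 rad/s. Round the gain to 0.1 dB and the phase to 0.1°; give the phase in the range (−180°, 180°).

27.1 dB, -44.4°

At ω = 1 rad/s:
zero (1 + j1·0.0125) = 1 + j0.0125 → |·| ≈ 1.0001, ∠ ≈ 0.72°
pole (1 + j1·1) = 1 + j1 → |·| ≈ 1.4142, ∠ ≈ 45.00°
pole (1 + j1·0.002) = 1 + j0.002 → |·| ≈ 1, ∠ ≈ 0.11°
|H| = 32 · 1.0001 / (1.4142 · 1) ≈ 22.63
Gain = 20 log₁₀(22.63) ≈ 27.09 dB
∠H = (0.72°) − (45.00° + 0.11°) = -44.39°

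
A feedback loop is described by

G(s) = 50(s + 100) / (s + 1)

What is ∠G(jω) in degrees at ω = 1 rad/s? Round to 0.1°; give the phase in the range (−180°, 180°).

-44.4°

At s = jω = j1:
zero (s+100): 100 + j1 → |·| = √(100²+1²) = √10001 ≈ 100, ∠ = arctan(1/100) ≈ 0.57°
pole (s+1): 1 + j1 → |·| = √(1²+1²) = √2 ≈ 1.4142, ∠ = arctan(1/1) ≈ 45.00°
∠G = 0.57° − 45.00° = -44.43°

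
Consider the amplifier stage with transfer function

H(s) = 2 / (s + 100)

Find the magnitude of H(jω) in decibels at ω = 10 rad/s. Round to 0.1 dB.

-34.0 dB

Substitute s = j10:
Numerator: 2 = 2 + j0
Denominator: (j10) + 100 = 100 + j10
|N| = √(2² + 0²) ≈ 2, ∠N ≈ 0.00°
|D| = √(100² + 10²) ≈ 100.5, ∠D ≈ 5.71°
|H| = 2 / 100.5 ≈ 0.0199
Gain = 20 log₁₀(0.0199) ≈ -34.02 dB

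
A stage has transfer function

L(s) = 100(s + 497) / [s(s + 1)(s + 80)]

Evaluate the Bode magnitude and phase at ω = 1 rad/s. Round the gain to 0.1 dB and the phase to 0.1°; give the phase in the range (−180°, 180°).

At s = jω = j1:
zero (s+497): 497 + j1 → |·| = √(497²+1²) = √247010 ≈ 497, ∠ = arctan(1/497) ≈ 0.12°
pole (s+1): 1 + j1 → |·| = √(1²+1²) = √2 ≈ 1.4142, ∠ = arctan(1/1) ≈ 45.00°
pole (s+80): 80 + j1 → |·| = √(80²+1²) = √6401 ≈ 80.006, ∠ = arctan(1/80) ≈ 0.72°
pole at origin: |s| = 1, ∠ = 90.00° (in denominator)
|L| = 100 · 497 / 113.14 ≈ 439.28
Gain = 20 log₁₀(439.28) ≈ 52.85 dB
∠L = 0.12° − 135.72° = -135.60°

52.9 dB, -135.6°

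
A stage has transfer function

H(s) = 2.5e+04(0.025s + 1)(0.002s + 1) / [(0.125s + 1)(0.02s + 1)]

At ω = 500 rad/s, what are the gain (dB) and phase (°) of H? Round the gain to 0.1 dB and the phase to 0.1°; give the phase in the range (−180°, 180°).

At ω = 500 rad/s:
zero (1 + j500·0.025) = 1 + j12.5 → |·| ≈ 12.54, ∠ ≈ 85.43°
zero (1 + j500·0.002) = 1 + j1 → |·| ≈ 1.4142, ∠ ≈ 45.00°
pole (1 + j500·0.125) = 1 + j62.5 → |·| ≈ 62.508, ∠ ≈ 89.08°
pole (1 + j500·0.02) = 1 + j10 → |·| ≈ 10.05, ∠ ≈ 84.29°
|H| = 2.5e+04 · 12.54 · 1.4142 / (62.508 · 10.05) ≈ 705.74
Gain = 20 log₁₀(705.74) ≈ 56.97 dB
∠H = (85.43° + 45.00°) − (89.08° + 84.29°) = -42.94°

57.0 dB, -42.9°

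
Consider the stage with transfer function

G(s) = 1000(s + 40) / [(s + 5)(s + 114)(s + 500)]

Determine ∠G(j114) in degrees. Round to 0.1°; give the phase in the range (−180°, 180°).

-74.7°

At s = jω = j114:
zero (s+40): 40 + j114 → |·| = √(40²+114²) = √14596 ≈ 120.81, ∠ = arctan(114/40) ≈ 70.67°
pole (s+5): 5 + j114 → |·| = √(5²+114²) = √13021 ≈ 114.11, ∠ = arctan(114/5) ≈ 87.49°
pole (s+114): 114 + j114 → |·| = √(114²+114²) = √25992 ≈ 161.22, ∠ = arctan(114/114) ≈ 45.00°
pole (s+500): 500 + j114 → |·| = √(500²+114²) = √262996 ≈ 512.83, ∠ = arctan(114/500) ≈ 12.84°
∠G = 70.67° − 145.33° = -74.66°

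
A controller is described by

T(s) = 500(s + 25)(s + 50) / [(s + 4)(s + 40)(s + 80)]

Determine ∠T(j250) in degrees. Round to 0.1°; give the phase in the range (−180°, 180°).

At s = jω = j250:
zero (s+25): 25 + j250 → |·| = √(25²+250²) = √63125 ≈ 251.25, ∠ = arctan(250/25) ≈ 84.29°
zero (s+50): 50 + j250 → |·| = √(50²+250²) = √65000 ≈ 254.95, ∠ = arctan(250/50) ≈ 78.69°
pole (s+4): 4 + j250 → |·| = √(4²+250²) = √62516 ≈ 250.03, ∠ = arctan(250/4) ≈ 89.08°
pole (s+40): 40 + j250 → |·| = √(40²+250²) = √64100 ≈ 253.18, ∠ = arctan(250/40) ≈ 80.91°
pole (s+80): 80 + j250 → |·| = √(80²+250²) = √68900 ≈ 262.49, ∠ = arctan(250/80) ≈ 72.26°
∠T = 162.98° − 242.25° = -79.27°

-79.3°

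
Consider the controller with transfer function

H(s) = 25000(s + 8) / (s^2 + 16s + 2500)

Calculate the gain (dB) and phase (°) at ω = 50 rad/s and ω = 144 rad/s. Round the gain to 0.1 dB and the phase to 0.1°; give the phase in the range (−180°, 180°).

At s = jω = j50:
zero (s+8): 8 + j50 → |·| = √(8²+50²) = √2564 ≈ 50.636, ∠ = arctan(50/8) ≈ 80.91°
quadratic: (j50)² + 16·j50 + 2500 = 0 + j800 → |·| ≈ 800, ∠ ≈ 90.00°
|H| = 25000 · 50.636 / 800 ≈ 1582.4
Gain = 20 log₁₀(1582.4) ≈ 63.99 dB
∠H = 80.91° − 90.00° = -9.09°

At s = jω = j144:
zero (s+8): 8 + j144 → |·| = √(8²+144²) = √20800 ≈ 144.22, ∠ = arctan(144/8) ≈ 86.82°
quadratic: (j144)² + 16·j144 + 2500 = -18236 + j2304 → |·| ≈ 18381, ∠ ≈ 172.80°
|H| = 25000 · 144.22 / 18381 ≈ 196.15
Gain = 20 log₁₀(196.15) ≈ 45.85 dB
∠H = 86.82° − 172.80° = -85.98°

ω = 50: 64.0 dB, -9.1°; ω = 144: 45.9 dB, -86.0°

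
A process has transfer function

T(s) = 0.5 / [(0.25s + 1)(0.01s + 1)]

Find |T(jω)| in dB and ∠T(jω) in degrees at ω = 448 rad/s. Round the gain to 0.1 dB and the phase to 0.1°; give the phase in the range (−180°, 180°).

-60.2 dB, -166.9°

At ω = 448 rad/s:
pole (1 + j448·0.25) = 1 + j112 → |·| ≈ 112, ∠ ≈ 89.49°
pole (1 + j448·0.01) = 1 + j4.48 → |·| ≈ 4.5903, ∠ ≈ 77.42°
|T| = 0.5 · 1 / (112 · 4.5903) ≈ 0.00097255
Gain = 20 log₁₀(0.00097255) ≈ -60.24 dB
∠T = (0°) − (89.49° + 77.42°) = -166.91°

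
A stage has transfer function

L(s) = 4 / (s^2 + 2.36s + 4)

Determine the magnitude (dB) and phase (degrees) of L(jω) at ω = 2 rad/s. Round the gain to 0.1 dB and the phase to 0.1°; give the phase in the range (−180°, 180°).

-1.4 dB, -90.0°

At s = jω = j2:
quadratic: (j2)² + 2.36·j2 + 4 = 0 + j4.72 → |·| ≈ 4.72, ∠ ≈ 90.00°
|L| = 4 / 4.72 ≈ 0.84746
Gain = 20 log₁₀(0.84746) ≈ -1.44 dB
∠L = 0.00° − 90.00° = -90.00°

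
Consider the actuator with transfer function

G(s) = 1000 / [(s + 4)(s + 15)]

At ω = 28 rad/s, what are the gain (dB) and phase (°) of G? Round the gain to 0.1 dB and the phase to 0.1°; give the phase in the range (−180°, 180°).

At s = jω = j28:
pole (s+4): 4 + j28 → |·| = √(4²+28²) = √800 ≈ 28.284, ∠ = arctan(28/4) ≈ 81.87°
pole (s+15): 15 + j28 → |·| = √(15²+28²) = √1009 ≈ 31.765, ∠ = arctan(28/15) ≈ 61.82°
|G| = 1000 / 898.44 ≈ 1.113
Gain = 20 log₁₀(1.113) ≈ 0.93 dB
∠G = 0.00° − 143.69° = -143.69°

0.9 dB, -143.7°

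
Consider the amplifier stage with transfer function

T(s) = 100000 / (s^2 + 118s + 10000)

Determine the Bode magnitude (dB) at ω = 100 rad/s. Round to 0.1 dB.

18.6 dB

At s = jω = j100:
quadratic: (j100)² + 118·j100 + 10000 = 0 + j11800 → |·| ≈ 11800, ∠ ≈ 90.00°
|T| = 100000 / 11800 ≈ 8.4746
Gain = 20 log₁₀(8.4746) ≈ 18.56 dB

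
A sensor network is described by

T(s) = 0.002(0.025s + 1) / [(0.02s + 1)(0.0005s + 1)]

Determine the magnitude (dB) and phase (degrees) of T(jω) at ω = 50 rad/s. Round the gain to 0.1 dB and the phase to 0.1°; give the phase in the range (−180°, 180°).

-52.9 dB, 4.9°

At ω = 50 rad/s:
zero (1 + j50·0.025) = 1 + j1.25 → |·| ≈ 1.6008, ∠ ≈ 51.34°
pole (1 + j50·0.02) = 1 + j1 → |·| ≈ 1.4142, ∠ ≈ 45.00°
pole (1 + j50·0.0005) = 1 + j0.025 → |·| ≈ 1.0003, ∠ ≈ 1.43°
|T| = 0.002 · 1.6008 / (1.4142 · 1.0003) ≈ 0.0022632
Gain = 20 log₁₀(0.0022632) ≈ -52.91 dB
∠T = (51.34°) − (45.00° + 1.43°) = 4.91°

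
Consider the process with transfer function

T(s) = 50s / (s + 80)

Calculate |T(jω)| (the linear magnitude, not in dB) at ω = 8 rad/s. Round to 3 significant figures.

At s = jω = j8:
zero at origin: s = j8 → |·| = 8, ∠ = 90.00°
pole (s+80): 80 + j8 → |·| = √(80²+8²) = √6464 ≈ 80.399, ∠ = arctan(8/80) ≈ 5.71°
|T| = 50 · 8 / 80.399 ≈ 4.9752

4.98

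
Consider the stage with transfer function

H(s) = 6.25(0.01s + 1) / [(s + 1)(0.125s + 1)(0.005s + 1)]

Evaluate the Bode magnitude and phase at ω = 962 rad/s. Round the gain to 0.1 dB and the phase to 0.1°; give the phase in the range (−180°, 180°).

At ω = 962 rad/s:
zero (1 + j962·0.01) = 1 + j9.62 → |·| ≈ 9.6718, ∠ ≈ 84.07°
pole (1 + j962·1) = 1 + j962 → |·| ≈ 962, ∠ ≈ 89.94°
pole (1 + j962·0.125) = 1 + j120.25 → |·| ≈ 120.25, ∠ ≈ 89.52°
pole (1 + j962·0.005) = 1 + j4.81 → |·| ≈ 4.9129, ∠ ≈ 78.26°
|H| = 6.25 · 9.6718 / (962 · 120.25 · 4.9129) ≈ 0.00010636
Gain = 20 log₁₀(0.00010636) ≈ -79.46 dB
∠H = (84.07°) − (89.94° + 89.52° + 78.26°) = -173.65°

-79.5 dB, -173.7°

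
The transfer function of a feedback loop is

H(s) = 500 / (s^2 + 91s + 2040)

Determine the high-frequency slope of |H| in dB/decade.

Each pole contributes −20 dB/decade at high frequency; each zero contributes +20 dB/decade.
Net: 0 zero(s) − 2 pole(s) → -40 dB/decade.

-40 dB/decade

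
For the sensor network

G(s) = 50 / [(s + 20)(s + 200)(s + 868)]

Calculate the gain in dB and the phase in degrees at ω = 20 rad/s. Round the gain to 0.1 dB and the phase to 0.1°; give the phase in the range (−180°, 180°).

-99.9 dB, -52.0°

At s = jω = j20:
pole (s+20): 20 + j20 → |·| = √(20²+20²) = √800 ≈ 28.284, ∠ = arctan(20/20) ≈ 45.00°
pole (s+200): 200 + j20 → |·| = √(200²+20²) = √40400 ≈ 201, ∠ = arctan(20/200) ≈ 5.71°
pole (s+868): 868 + j20 → |·| = √(868²+20²) = √753824 ≈ 868.23, ∠ = arctan(20/868) ≈ 1.32°
|G| = 50 / 4.936e+06 ≈ 1.013e-05
Gain = 20 log₁₀(1.013e-05) ≈ -99.89 dB
∠G = 0.00° − 52.03° = -52.03°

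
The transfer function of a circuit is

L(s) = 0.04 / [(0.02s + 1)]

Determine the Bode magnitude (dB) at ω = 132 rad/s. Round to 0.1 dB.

-37.0 dB

At ω = 132 rad/s:
pole (1 + j132·0.02) = 1 + j2.64 → |·| ≈ 2.823, ∠ ≈ 69.25°
|L| = 0.04 · 1 / (2.823) ≈ 0.014169
Gain = 20 log₁₀(0.014169) ≈ -36.97 dB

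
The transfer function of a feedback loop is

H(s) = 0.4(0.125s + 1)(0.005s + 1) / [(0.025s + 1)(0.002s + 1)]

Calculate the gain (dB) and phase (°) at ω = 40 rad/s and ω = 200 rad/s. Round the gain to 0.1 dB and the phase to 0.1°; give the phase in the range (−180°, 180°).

At ω = 40 rad/s:
zero (1 + j40·0.125) = 1 + j5 → |·| ≈ 5.099, ∠ ≈ 78.69°
zero (1 + j40·0.005) = 1 + j0.2 → |·| ≈ 1.0198, ∠ ≈ 11.31°
pole (1 + j40·0.025) = 1 + j1 → |·| ≈ 1.4142, ∠ ≈ 45.00°
pole (1 + j40·0.002) = 1 + j0.08 → |·| ≈ 1.0032, ∠ ≈ 4.57°
|H| = 0.4 · 5.099 · 1.0198 / (1.4142 · 1.0032) ≈ 1.4661
Gain = 20 log₁₀(1.4661) ≈ 3.32 dB
∠H = (78.69° + 11.31°) − (45.00° + 4.57°) = 40.43°

At ω = 200 rad/s:
zero (1 + j200·0.125) = 1 + j25 → |·| ≈ 25.02, ∠ ≈ 87.71°
zero (1 + j200·0.005) = 1 + j1 → |·| ≈ 1.4142, ∠ ≈ 45.00°
pole (1 + j200·0.025) = 1 + j5 → |·| ≈ 5.099, ∠ ≈ 78.69°
pole (1 + j200·0.002) = 1 + j0.4 → |·| ≈ 1.077, ∠ ≈ 21.80°
|H| = 0.4 · 25.02 · 1.4142 / (5.099 · 1.077) ≈ 2.5773
Gain = 20 log₁₀(2.5773) ≈ 8.22 dB
∠H = (87.71° + 45.00°) − (78.69° + 21.80°) = 32.22°

ω = 40: 3.3 dB, 40.4°; ω = 200: 8.2 dB, 32.2°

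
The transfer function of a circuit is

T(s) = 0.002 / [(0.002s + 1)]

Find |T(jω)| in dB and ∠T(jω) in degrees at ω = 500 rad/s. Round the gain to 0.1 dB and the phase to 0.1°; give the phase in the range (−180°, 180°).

-57.0 dB, -45.0°

At ω = 500 rad/s:
pole (1 + j500·0.002) = 1 + j1 → |·| ≈ 1.4142, ∠ ≈ 45.00°
|T| = 0.002 · 1 / (1.4142) ≈ 0.0014142
Gain = 20 log₁₀(0.0014142) ≈ -56.99 dB
∠T = (0°) − (45.00°) = -45.00°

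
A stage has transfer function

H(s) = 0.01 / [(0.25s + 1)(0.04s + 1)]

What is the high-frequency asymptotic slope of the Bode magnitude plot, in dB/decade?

Each pole contributes −20 dB/decade at high frequency; each zero contributes +20 dB/decade.
Net: 0 zero(s) − 2 pole(s) → -40 dB/decade.

-40 dB/decade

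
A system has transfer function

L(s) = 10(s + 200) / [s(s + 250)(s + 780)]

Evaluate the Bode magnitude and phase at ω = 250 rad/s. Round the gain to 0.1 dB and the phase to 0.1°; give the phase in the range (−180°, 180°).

-87.1 dB, -101.4°

At s = jω = j250:
zero (s+200): 200 + j250 → |·| = √(200²+250²) = √102500 ≈ 320.16, ∠ = arctan(250/200) ≈ 51.34°
pole (s+250): 250 + j250 → |·| = √(250²+250²) = √125000 ≈ 353.55, ∠ = arctan(250/250) ≈ 45.00°
pole (s+780): 780 + j250 → |·| = √(780²+250²) = √670900 ≈ 819.08, ∠ = arctan(250/780) ≈ 17.77°
pole at origin: |s| = 250, ∠ = 90.00° (in denominator)
|L| = 10 · 320.16 / 7.2396e+07 ≈ 4.4223e-05
Gain = 20 log₁₀(4.4223e-05) ≈ -87.09 dB
∠L = 51.34° − 152.77° = -101.43°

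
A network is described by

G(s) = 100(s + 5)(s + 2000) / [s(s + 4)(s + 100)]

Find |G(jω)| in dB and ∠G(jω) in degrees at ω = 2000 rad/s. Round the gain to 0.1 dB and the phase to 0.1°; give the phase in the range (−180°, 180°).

-23.0 dB, -132.2°

At s = jω = j2000:
zero (s+5): 5 + j2000 → |·| = √(5²+2000²) = √4000025 ≈ 2000, ∠ = arctan(2000/5) ≈ 89.86°
zero (s+2000): 2000 + j2000 → |·| = √(2000²+2000²) = √8000000 ≈ 2828.4, ∠ = arctan(2000/2000) ≈ 45.00°
pole (s+4): 4 + j2000 → |·| = √(4²+2000²) = √4000016 ≈ 2000, ∠ = arctan(2000/4) ≈ 89.89°
pole (s+100): 100 + j2000 → |·| = √(100²+2000²) = √4010000 ≈ 2002.5, ∠ = arctan(2000/100) ≈ 87.14°
pole at origin: |s| = 2000, ∠ = 90.00° (in denominator)
|G| = 100 · 5.6568e+06 / 8.01e+09 ≈ 0.070622
Gain = 20 log₁₀(0.070622) ≈ -23.02 dB
∠G = 134.86° − 267.03° = -132.17°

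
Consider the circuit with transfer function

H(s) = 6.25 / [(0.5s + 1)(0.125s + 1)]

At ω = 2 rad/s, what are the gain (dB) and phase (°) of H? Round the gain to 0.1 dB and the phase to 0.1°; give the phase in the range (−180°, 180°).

12.6 dB, -59.0°

At ω = 2 rad/s:
pole (1 + j2·0.5) = 1 + j1 → |·| ≈ 1.4142, ∠ ≈ 45.00°
pole (1 + j2·0.125) = 1 + j0.25 → |·| ≈ 1.0308, ∠ ≈ 14.04°
|H| = 6.25 · 1 / (1.4142 · 1.0308) ≈ 4.2874
Gain = 20 log₁₀(4.2874) ≈ 12.64 dB
∠H = (0°) − (45.00° + 14.04°) = -59.04°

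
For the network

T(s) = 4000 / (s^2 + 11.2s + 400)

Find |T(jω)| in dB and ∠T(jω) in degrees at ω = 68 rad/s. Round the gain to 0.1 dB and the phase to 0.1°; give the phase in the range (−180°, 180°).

-0.6 dB, -169.8°

At s = jω = j68:
quadratic: (j68)² + 11.2·j68 + 400 = -4224 + j761.6 → |·| ≈ 4292.1, ∠ ≈ 169.78°
|T| = 4000 / 4292.1 ≈ 0.93194
Gain = 20 log₁₀(0.93194) ≈ -0.61 dB
∠T = 0.00° − 169.78° = -169.78°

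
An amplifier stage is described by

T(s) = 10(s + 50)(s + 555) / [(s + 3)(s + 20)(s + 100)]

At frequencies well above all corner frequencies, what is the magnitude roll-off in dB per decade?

Each pole contributes −20 dB/decade at high frequency; each zero contributes +20 dB/decade.
Net: 2 zero(s) − 3 pole(s) → -20 dB/decade.

-20 dB/decade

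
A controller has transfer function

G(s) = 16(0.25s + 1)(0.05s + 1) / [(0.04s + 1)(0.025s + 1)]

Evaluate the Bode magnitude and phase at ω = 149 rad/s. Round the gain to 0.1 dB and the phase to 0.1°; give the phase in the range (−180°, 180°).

At ω = 149 rad/s:
zero (1 + j149·0.25) = 1 + j37.25 → |·| ≈ 37.263, ∠ ≈ 88.46°
zero (1 + j149·0.05) = 1 + j7.45 → |·| ≈ 7.5168, ∠ ≈ 82.35°
pole (1 + j149·0.04) = 1 + j5.96 → |·| ≈ 6.0433, ∠ ≈ 80.48°
pole (1 + j149·0.025) = 1 + j3.725 → |·| ≈ 3.8569, ∠ ≈ 74.97°
|G| = 16 · 37.263 · 7.5168 / (6.0433 · 3.8569) ≈ 192.27
Gain = 20 log₁₀(192.27) ≈ 45.68 dB
∠G = (88.46° + 82.35°) − (80.48° + 74.97°) = 15.36°

45.7 dB, 15.4°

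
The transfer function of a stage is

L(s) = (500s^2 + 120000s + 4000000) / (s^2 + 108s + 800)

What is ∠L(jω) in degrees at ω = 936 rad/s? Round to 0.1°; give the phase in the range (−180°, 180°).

-7.9°

Substitute s = j936:
Numerator: 500(j936)^2 + 120000(j936) + 4000000 = -434048000 + j112320000
Denominator: (j936)^2 + 108(j936) + 800 = -875296 + j101088
|N| = √(434048000² + 112320000²) ≈ 4.4835e+08, ∠N ≈ 165.49°
|D| = √(875296² + 101088²) ≈ 8.8111e+05, ∠D ≈ 173.41°
∠L = 165.49° − 173.41° = -7.92°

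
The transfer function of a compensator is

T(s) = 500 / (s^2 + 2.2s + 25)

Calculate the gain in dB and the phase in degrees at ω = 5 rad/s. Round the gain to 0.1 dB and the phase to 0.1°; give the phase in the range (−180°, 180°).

At s = jω = j5:
quadratic: (j5)² + 2.2·j5 + 25 = 0 + j11 → |·| ≈ 11, ∠ ≈ 90.00°
|T| = 500 / 11 ≈ 45.455
Gain = 20 log₁₀(45.455) ≈ 33.15 dB
∠T = 0.00° − 90.00° = -90.00°

33.2 dB, -90.0°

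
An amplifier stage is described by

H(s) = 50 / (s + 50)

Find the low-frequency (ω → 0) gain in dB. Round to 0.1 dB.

0.0 dB

H(0) = 50 / 50 = 1
20 log₁₀(1) ≈ 0.00 dB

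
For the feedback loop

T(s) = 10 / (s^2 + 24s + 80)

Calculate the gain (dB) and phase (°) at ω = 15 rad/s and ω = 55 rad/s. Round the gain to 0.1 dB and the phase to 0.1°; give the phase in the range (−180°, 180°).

Substitute s = j15:
Numerator: 10 = 10 + j0
Denominator: (j15)^2 + 24(j15) + 80 = -145 + j360
|N| = √(10² + 0²) ≈ 10, ∠N ≈ 0.00°
|D| = √(145² + 360²) ≈ 388.1, ∠D ≈ 111.94°
|T| = 10 / 388.1 ≈ 0.025767
Gain = 20 log₁₀(0.025767) ≈ -31.78 dB
∠T = 0.00° − 111.94° = -111.94°

Substitute s = j55:
Numerator: 10 = 10 + j0
Denominator: (j55)^2 + 24(j55) + 80 = -2945 + j1320
|N| = √(10² + 0²) ≈ 10, ∠N ≈ 0.00°
|D| = √(2945² + 1320²) ≈ 3227.3, ∠D ≈ 155.86°
|T| = 10 / 3227.3 ≈ 0.0030986
Gain = 20 log₁₀(0.0030986) ≈ -50.18 dB
∠T = 0.00° − 155.86° = -155.86°

ω = 15: -31.8 dB, -111.9°; ω = 55: -50.2 dB, -155.9°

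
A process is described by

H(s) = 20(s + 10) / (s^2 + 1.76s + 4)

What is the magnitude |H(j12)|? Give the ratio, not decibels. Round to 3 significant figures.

At s = jω = j12:
zero (s+10): 10 + j12 → |·| = √(10²+12²) = √244 ≈ 15.62, ∠ = arctan(12/10) ≈ 50.19°
quadratic: (j12)² + 1.76·j12 + 4 = -140 + j21.12 → |·| ≈ 141.58, ∠ ≈ 171.42°
|H| = 20 · 15.62 / 141.58 ≈ 2.2065

2.21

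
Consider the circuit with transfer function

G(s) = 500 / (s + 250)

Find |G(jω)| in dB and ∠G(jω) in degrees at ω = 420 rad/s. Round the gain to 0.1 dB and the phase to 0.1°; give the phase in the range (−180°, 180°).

0.2 dB, -59.2°

At s = jω = j420:
pole (s+250): 250 + j420 → |·| = √(250²+420²) = √238900 ≈ 488.77, ∠ = arctan(420/250) ≈ 59.24°
|G| = 500 / 488.77 ≈ 1.023
Gain = 20 log₁₀(1.023) ≈ 0.20 dB
∠G = 0.00° − 59.24° = -59.24°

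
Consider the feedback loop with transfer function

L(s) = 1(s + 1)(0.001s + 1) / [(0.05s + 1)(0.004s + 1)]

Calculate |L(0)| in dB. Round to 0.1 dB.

0.0 dB

L(0) = 1 · 1 / 1 = 1
20 log₁₀(1) ≈ 0.00 dB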